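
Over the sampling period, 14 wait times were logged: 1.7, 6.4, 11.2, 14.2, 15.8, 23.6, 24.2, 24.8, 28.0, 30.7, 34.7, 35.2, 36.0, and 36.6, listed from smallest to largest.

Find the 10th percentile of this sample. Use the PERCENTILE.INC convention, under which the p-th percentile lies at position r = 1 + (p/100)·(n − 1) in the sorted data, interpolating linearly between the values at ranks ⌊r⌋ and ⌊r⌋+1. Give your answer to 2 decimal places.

n = 14.
r = 1 + (10/100)·(14 − 1) = 1 + 1.3 = 2.3.
Rank 2 is 6.4 and rank 3 is 11.2.
Interpolate: 6.4 + 0.3·(11.2 − 6.4) = 6.4 + 0.3·4.8 = 7.84.

7.84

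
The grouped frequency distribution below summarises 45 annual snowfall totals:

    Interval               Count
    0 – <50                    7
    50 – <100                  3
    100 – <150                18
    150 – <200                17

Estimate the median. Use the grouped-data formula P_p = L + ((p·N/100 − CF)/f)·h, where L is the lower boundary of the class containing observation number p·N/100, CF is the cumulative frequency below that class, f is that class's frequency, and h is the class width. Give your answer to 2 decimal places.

134.72

N = 45; target position k = 50/100 · 45 = 22.5.
Cumulative frequencies: 7, 10, 28, 45.
Observation 22.5 falls in the class 100 – <150.
L = 100, CF = 10, f = 18, h = 50.
P50 = 100 + ((22.5 − 10)/18)·50 = 100 + 34.7222 = 134.722.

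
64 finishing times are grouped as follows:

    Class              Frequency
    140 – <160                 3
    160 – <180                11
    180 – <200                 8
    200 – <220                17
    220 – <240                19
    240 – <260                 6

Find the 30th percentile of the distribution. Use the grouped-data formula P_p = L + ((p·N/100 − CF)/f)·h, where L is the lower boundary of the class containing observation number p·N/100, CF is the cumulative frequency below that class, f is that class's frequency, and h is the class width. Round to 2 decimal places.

N = 64; target position k = 30/100 · 64 = 19.2.
Cumulative frequencies: 3, 14, 22, 39, 58, 64.
Observation 19.2 falls in the class 180 – <200.
L = 180, CF = 14, f = 8, h = 20.
P30 = 180 + ((19.2 − 14)/8)·20 = 180 + 13 = 193.

193.00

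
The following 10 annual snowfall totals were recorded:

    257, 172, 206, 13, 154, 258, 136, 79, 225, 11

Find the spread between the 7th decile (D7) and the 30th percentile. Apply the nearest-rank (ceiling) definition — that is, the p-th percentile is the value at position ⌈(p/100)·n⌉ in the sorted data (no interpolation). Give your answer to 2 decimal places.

127.00

Sorted: 11, 13, 79, 136, 154, 172, 206, 225, 257, 258.
n = 10.
P30: rank ⌈30/100·10⌉ = 3 → 79.
P70: rank ⌈70/100·10⌉ = 7 → 206.
Difference: 206 − 79 = 127.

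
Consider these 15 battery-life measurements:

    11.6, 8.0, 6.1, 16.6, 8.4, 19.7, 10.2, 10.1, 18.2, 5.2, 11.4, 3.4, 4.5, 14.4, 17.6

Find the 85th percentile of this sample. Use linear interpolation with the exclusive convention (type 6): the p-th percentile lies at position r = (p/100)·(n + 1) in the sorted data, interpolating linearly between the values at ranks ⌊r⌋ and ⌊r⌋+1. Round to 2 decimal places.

17.96

Sorted: 3.4, 4.5, 5.2, 6.1, 8.0, 8.4, 10.1, 10.2, 11.4, 11.6, 14.4, 16.6, 17.6, 18.2, 19.7.
n = 15.
r = (85/100)·(15 + 1) = 13.6.
Rank 13 is 17.6 and rank 14 is 18.2.
Interpolate: 17.6 + 0.6·(18.2 − 17.6) = 17.6 + 0.6·0.6 = 17.96.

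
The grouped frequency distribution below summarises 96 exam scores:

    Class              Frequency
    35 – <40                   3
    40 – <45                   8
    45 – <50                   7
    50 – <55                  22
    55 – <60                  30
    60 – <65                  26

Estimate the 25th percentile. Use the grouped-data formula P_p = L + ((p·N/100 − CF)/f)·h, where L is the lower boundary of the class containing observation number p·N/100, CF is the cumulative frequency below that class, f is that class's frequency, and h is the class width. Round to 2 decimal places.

N = 96; target position k = 25/100 · 96 = 24.
Cumulative frequencies: 3, 11, 18, 40, 70, 96.
Observation 24 falls in the class 50 – <55.
L = 50, CF = 18, f = 22, h = 5.
P25 = 50 + ((24 − 18)/22)·5 = 50 + 1.36364 = 51.3636.

51.36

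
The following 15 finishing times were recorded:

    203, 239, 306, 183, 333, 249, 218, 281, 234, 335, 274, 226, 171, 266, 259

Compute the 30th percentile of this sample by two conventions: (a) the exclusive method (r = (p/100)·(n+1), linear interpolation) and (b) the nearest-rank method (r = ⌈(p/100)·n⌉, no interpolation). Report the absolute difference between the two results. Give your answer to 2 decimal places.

1.60

Sorted: 171, 183, 203, 218, 226, 234, 239, 249, 259, 266, 274, 281, 306, 333, 335.
n = 15.
(a) r = 4.8; between ranks 4 (218) and 5 (226): 224.4.
(b) the nearest-rank method: rank 5 → 226.
|224.4 − 226| = 1.6.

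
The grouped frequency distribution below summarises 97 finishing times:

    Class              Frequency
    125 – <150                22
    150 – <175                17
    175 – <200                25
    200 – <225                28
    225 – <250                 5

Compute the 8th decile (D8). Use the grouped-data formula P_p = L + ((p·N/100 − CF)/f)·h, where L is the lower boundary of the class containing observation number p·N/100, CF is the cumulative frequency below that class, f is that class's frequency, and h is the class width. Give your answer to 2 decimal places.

N = 97; target position k = 80/100 · 97 = 77.6.
Cumulative frequencies: 22, 39, 64, 92, 97.
Observation 77.6 falls in the class 200 – <225.
L = 200, CF = 64, f = 28, h = 25.
P80 = 200 + ((77.6 − 64)/28)·25 = 200 + 12.1429 = 212.143.

212.14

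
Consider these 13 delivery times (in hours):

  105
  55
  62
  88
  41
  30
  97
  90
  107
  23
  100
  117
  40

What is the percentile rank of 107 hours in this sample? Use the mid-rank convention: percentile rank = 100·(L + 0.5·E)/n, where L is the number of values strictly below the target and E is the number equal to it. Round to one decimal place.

88.5

Sorted: 23, 30, 40, 41, 55, 62, 88, 90, 97, 100, 105, 107, 117.
Count below 107: L = 11; count equal: E = 1; n = 13.
Percentile rank = 100·(11 + 0.5·1)/13 = 100·11.5/13 = 88.46.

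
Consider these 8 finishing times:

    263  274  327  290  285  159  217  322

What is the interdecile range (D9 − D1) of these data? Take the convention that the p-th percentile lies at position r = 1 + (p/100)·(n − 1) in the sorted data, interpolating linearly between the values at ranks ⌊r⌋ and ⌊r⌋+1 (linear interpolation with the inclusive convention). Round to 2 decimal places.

Sorted: 159, 217, 263, 274, 285, 290, 322, 327.
n = 8.
P10: r = 1.7; ranks 1–2 are 159, 217; interpolating gives 199.6.
P90: r = 7.3; ranks 7–8 are 322, 327; interpolating gives 323.5.
Difference: 323.5 − 199.6 = 123.9.

123.90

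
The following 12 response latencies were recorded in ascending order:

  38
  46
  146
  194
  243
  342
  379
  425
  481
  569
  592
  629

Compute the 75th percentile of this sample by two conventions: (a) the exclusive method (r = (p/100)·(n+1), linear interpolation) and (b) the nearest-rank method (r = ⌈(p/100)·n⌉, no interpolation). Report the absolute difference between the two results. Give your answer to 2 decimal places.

n = 12.
(a) r = 9.75; between ranks 9 (481) and 10 (569): 547.
(b) the nearest-rank method: rank 9 → 481.
|547 − 481| = 66.

66.00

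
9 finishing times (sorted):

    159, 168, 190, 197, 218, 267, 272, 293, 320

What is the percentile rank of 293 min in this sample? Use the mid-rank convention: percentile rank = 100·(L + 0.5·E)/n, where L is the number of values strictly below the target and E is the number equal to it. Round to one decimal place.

Count below 293: L = 7; count equal: E = 1; n = 9.
Percentile rank = 100·(7 + 0.5·1)/9 = 100·7.5/9 = 83.33.

83.3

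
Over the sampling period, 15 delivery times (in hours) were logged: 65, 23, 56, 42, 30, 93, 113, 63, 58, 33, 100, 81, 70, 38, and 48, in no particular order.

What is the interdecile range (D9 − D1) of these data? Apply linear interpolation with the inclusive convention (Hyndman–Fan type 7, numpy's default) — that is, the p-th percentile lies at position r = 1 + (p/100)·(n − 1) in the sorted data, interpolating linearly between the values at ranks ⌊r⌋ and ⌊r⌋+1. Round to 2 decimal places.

Sorted: 23, 30, 33, 38, 42, 48, 56, 58, 63, 65, 70, 81, 93, 100, 113.
n = 15.
P10: r = 2.4; ranks 2–3 are 30, 33; interpolating gives 31.2.
P90: r = 13.6; ranks 13–14 are 93, 100; interpolating gives 97.2.
Difference: 97.2 − 31.2 = 66.

66.00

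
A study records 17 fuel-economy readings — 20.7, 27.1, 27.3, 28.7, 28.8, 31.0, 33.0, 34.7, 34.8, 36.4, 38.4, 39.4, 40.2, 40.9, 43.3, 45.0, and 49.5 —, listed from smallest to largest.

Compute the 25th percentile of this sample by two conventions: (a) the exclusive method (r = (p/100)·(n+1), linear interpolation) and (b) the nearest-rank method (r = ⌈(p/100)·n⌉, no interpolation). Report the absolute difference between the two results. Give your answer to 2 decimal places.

n = 17.
(a) r = 4.5; between ranks 4 (28.7) and 5 (28.8): 28.75.
(b) the nearest-rank method: rank 5 → 28.8.
|28.75 − 28.8| = 0.05.

0.05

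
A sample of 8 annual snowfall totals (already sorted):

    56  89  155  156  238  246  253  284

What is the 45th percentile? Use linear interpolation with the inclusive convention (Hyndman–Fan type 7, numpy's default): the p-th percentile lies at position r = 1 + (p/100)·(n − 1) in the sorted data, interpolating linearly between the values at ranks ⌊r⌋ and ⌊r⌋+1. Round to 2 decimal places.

168.30

n = 8.
r = 1 + (45/100)·(8 − 1) = 1 + 3.15 = 4.15.
Rank 4 is 156 and rank 5 is 238.
Interpolate: 156 + 0.15·(238 − 156) = 156 + 0.15·82 = 168.3.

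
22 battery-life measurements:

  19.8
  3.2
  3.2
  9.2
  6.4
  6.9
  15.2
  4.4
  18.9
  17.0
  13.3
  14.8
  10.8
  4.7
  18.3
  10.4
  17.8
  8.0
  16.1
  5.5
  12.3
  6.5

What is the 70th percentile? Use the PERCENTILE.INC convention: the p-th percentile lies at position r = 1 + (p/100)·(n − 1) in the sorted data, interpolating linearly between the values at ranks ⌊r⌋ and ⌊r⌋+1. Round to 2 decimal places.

15.08

Sorted: 3.2, 3.2, 4.4, 4.7, 5.5, 6.4, 6.5, 6.9, 8.0, 9.2, 10.4, 10.8, 12.3, 13.3, 14.8, 15.2, 16.1, 17.0, 17.8, 18.3, 18.9, 19.8.
n = 22.
r = 1 + (70/100)·(22 − 1) = 1 + 14.7 = 15.7.
Rank 15 is 14.8 and rank 16 is 15.2.
Interpolate: 14.8 + 0.7·(15.2 − 14.8) = 14.8 + 0.7·0.4 = 15.08.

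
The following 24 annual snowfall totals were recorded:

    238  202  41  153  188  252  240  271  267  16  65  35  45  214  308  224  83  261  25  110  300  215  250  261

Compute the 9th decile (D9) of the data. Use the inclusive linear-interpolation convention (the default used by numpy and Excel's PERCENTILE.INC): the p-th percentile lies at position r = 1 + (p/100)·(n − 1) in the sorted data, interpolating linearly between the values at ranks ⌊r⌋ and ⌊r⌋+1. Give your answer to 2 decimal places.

269.80

Sorted: 16, 25, 35, 41, 45, 65, 83, 110, 153, 188, 202, 214, 215, 224, 238, 240, 250, 252, 261, 261, 267, 271, 300, 308.
n = 24.
r = 1 + (90/100)·(24 − 1) = 1 + 20.7 = 21.7.
Rank 21 is 267 and rank 22 is 271.
Interpolate: 267 + 0.7·(271 − 267) = 267 + 0.7·4 = 269.8.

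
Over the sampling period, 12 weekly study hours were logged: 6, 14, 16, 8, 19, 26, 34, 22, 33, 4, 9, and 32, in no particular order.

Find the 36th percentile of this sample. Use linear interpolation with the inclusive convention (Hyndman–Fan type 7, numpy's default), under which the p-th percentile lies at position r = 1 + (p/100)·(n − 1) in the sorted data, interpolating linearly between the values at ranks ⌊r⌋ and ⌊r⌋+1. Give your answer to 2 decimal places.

13.80

Sorted: 4, 6, 8, 9, 14, 16, 19, 22, 26, 32, 33, 34.
n = 12.
r = 1 + (36/100)·(12 − 1) = 1 + 3.96 = 4.96.
Rank 4 is 9 and rank 5 is 14.
Interpolate: 9 + 0.96·(14 − 9) = 9 + 0.96·5 = 13.8.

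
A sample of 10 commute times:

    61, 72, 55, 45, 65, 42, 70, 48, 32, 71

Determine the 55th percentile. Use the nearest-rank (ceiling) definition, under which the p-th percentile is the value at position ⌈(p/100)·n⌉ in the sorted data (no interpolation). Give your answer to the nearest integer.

61

Sorted: 32, 42, 45, 48, 55, 61, 65, 70, 71, 72.
n = 10.
Position = ⌈55/100 · 10⌉ = ⌈5.5⌉ = 6.
The value at rank 6 is 61.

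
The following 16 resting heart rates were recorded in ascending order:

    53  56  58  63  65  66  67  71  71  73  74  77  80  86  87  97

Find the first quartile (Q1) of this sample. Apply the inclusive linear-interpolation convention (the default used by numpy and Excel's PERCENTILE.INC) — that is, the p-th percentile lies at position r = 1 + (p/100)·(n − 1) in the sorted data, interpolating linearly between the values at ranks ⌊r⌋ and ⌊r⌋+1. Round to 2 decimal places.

64.50

n = 16.
r = 1 + (25/100)·(16 − 1) = 1 + 3.75 = 4.75.
Rank 4 is 63 and rank 5 is 65.
Interpolate: 63 + 0.75·(65 − 63) = 63 + 0.75·2 = 64.5.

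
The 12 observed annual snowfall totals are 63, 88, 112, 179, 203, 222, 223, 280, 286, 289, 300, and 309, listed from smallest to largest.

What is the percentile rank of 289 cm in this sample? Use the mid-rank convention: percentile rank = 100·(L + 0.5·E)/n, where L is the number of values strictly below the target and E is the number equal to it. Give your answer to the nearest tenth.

Count below 289: L = 9; count equal: E = 1; n = 12.
Percentile rank = 100·(9 + 0.5·1)/12 = 100·9.5/12 = 79.17.

79.2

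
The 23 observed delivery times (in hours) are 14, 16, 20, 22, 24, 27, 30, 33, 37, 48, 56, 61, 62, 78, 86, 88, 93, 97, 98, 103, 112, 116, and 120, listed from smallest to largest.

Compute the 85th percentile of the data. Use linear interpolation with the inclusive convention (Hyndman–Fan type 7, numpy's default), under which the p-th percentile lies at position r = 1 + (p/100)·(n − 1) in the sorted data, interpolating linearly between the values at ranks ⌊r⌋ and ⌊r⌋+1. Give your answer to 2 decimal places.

n = 23.
r = 1 + (85/100)·(23 − 1) = 1 + 18.7 = 19.7.
Rank 19 is 98 and rank 20 is 103.
Interpolate: 98 + 0.7·(103 − 98) = 98 + 0.7·5 = 101.5.

101.50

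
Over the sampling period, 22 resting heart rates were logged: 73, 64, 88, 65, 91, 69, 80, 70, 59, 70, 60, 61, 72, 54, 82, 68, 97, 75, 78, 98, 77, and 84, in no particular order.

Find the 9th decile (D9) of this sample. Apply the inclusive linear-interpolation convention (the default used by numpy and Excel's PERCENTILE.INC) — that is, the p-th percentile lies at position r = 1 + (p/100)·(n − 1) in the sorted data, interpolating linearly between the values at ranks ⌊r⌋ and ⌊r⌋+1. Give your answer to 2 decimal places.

90.70

Sorted: 54, 59, 60, 61, 64, 65, 68, 69, 70, 70, 72, 73, 75, 77, 78, 80, 82, 84, 88, 91, 97, 98.
n = 22.
r = 1 + (90/100)·(22 − 1) = 1 + 18.9 = 19.9.
Rank 19 is 88 and rank 20 is 91.
Interpolate: 88 + 0.9·(91 − 88) = 88 + 0.9·3 = 90.7.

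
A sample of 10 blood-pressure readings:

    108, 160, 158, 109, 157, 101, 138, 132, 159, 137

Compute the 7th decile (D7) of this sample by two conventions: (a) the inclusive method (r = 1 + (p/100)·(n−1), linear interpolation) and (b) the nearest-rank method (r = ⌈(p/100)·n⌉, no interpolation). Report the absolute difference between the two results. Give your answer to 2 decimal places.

Sorted: 101, 108, 109, 132, 137, 138, 157, 158, 159, 160.
n = 10.
(a) r = 7.3; between ranks 7 (157) and 8 (158): 157.3.
(b) the nearest-rank method: rank 7 → 157.
|157.3 − 157| = 0.3.

0.30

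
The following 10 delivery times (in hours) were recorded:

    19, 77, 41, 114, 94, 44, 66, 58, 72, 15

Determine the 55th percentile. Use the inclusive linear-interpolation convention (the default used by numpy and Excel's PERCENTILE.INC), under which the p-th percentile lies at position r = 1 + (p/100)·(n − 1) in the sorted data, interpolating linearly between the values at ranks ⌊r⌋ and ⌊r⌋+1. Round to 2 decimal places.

65.60

Sorted: 15, 19, 41, 44, 58, 66, 72, 77, 94, 114.
n = 10.
r = 1 + (55/100)·(10 − 1) = 1 + 4.95 = 5.95.
Rank 5 is 58 and rank 6 is 66.
Interpolate: 58 + 0.95·(66 − 58) = 58 + 0.95·8 = 65.6.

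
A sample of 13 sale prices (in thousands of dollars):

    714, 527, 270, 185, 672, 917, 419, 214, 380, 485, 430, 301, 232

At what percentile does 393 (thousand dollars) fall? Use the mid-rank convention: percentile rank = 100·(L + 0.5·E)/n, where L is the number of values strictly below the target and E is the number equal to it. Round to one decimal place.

Sorted: 185, 214, 232, 270, 301, 380, 419, 430, 485, 527, 672, 714, 917.
Count below 393: L = 6; count equal: E = 0; n = 13.
Percentile rank = 100·(6 + 0.5·0)/13 = 100·6/13 = 46.15.

46.2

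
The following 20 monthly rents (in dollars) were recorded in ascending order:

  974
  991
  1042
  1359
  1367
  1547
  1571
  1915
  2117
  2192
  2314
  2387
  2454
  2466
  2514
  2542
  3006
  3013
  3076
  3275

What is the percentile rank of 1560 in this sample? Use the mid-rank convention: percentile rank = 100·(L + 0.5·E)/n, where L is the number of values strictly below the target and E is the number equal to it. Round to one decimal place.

Count below 1560: L = 6; count equal: E = 0; n = 20.
Percentile rank = 100·(6 + 0.5·0)/20 = 100·6/20 = 30.

30.0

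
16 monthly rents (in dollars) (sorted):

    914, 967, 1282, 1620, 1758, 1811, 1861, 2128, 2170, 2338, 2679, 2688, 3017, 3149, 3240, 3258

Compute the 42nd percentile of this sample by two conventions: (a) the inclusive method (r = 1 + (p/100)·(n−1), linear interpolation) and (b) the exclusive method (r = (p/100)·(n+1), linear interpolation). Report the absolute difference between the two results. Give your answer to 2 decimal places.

42.72

n = 16.
(a) r = 7.3; between ranks 7 (1861) and 8 (2128): 1941.1.
(b) r = 7.14; between ranks 7 (1861) and 8 (2128): 1898.38.
|1941.1 − 1898.38| = 42.72.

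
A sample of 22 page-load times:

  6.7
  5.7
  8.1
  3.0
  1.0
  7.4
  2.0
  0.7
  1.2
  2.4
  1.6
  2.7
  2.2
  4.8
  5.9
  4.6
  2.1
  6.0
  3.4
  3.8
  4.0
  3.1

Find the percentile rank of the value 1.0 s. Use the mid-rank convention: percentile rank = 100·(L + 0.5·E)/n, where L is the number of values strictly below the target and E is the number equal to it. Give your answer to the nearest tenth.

Sorted: 0.7, 1.0, 1.2, 1.6, 2.0, 2.1, 2.2, 2.4, 2.7, 3.0, 3.1, 3.4, 3.8, 4.0, 4.6, 4.8, 5.7, 5.9, 6.0, 6.7, 7.4, 8.1.
Count below 1.0: L = 1; count equal: E = 1; n = 22.
Percentile rank = 100·(1 + 0.5·1)/22 = 100·1.5/22 = 6.818.

6.8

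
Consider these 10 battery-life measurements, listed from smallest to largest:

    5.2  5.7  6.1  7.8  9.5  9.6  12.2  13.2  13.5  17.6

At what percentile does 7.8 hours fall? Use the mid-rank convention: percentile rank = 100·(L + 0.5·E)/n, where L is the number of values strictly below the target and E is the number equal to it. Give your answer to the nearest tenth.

35.0

Count below 7.8: L = 3; count equal: E = 1; n = 10.
Percentile rank = 100·(3 + 0.5·1)/10 = 100·3.5/10 = 35.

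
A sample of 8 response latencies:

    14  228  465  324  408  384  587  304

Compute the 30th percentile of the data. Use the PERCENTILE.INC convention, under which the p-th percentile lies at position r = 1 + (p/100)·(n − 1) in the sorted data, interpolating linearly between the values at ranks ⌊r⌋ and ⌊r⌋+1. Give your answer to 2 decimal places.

306.00

Sorted: 14, 228, 304, 324, 384, 408, 465, 587.
n = 8.
r = 1 + (30/100)·(8 − 1) = 1 + 2.1 = 3.1.
Rank 3 is 304 and rank 4 is 324.
Interpolate: 304 + 0.1·(324 − 304) = 304 + 0.1·20 = 306.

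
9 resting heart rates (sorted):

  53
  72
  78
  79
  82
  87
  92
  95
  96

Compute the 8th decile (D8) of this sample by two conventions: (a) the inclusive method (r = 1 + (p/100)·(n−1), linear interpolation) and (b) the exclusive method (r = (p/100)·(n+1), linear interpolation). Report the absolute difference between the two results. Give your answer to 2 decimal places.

n = 9.
(a) r = 7.4; between ranks 7 (92) and 8 (95): 93.2.
(b) r = 8 → value at rank 8 = 95.
|93.2 − 95| = 1.8.

1.80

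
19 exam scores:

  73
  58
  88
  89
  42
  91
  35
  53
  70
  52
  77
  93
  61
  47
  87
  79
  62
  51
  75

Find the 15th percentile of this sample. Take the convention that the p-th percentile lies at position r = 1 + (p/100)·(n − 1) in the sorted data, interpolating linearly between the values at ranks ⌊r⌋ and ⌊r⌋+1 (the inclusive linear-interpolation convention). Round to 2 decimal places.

49.80

Sorted: 35, 42, 47, 51, 52, 53, 58, 61, 62, 70, 73, 75, 77, 79, 87, 88, 89, 91, 93.
n = 19.
r = 1 + (15/100)·(19 − 1) = 1 + 2.7 = 3.7.
Rank 3 is 47 and rank 4 is 51.
Interpolate: 47 + 0.7·(51 − 47) = 47 + 0.7·4 = 49.8.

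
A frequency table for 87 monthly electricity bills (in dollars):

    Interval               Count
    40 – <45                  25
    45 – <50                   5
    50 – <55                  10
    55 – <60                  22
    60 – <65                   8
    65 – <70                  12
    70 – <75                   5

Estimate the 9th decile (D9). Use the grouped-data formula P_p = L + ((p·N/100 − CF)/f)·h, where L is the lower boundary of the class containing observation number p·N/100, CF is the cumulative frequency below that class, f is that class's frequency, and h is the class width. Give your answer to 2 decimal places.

68.46

N = 87; target position k = 90/100 · 87 = 78.3.
Cumulative frequencies: 25, 30, 40, 62, 70, 82, 87.
Observation 78.3 falls in the class 65 – <70.
L = 65, CF = 70, f = 12, h = 5.
P90 = 65 + ((78.3 − 70)/12)·5 = 65 + 3.45833 = 68.4583.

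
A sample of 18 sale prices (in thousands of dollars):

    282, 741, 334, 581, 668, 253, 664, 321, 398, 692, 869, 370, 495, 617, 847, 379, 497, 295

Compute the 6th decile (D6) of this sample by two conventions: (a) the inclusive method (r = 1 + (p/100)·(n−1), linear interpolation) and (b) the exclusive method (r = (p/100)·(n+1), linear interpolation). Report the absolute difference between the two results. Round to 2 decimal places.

Sorted: 253, 282, 295, 321, 334, 370, 379, 398, 495, 497, 581, 617, 664, 668, 692, 741, 847, 869.
n = 18.
(a) r = 11.2; between ranks 11 (581) and 12 (617): 588.2.
(b) r = 11.4; between ranks 11 (581) and 12 (617): 595.4.
|588.2 − 595.4| = 7.2.

7.20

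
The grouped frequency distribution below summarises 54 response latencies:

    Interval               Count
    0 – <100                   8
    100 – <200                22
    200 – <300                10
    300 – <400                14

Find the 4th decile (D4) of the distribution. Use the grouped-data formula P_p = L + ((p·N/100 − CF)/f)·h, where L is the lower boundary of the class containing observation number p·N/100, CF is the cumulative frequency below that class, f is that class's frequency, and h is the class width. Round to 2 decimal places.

N = 54; target position k = 40/100 · 54 = 21.6.
Cumulative frequencies: 8, 30, 40, 54.
Observation 21.6 falls in the class 100 – <200.
L = 100, CF = 8, f = 22, h = 100.
P40 = 100 + ((21.6 − 8)/22)·100 = 100 + 61.8182 = 161.818.

161.82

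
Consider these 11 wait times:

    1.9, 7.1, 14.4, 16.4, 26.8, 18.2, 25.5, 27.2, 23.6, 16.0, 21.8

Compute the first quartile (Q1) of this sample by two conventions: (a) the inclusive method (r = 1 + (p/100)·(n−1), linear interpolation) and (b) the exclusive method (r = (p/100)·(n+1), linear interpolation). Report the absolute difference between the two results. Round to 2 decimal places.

0.80

Sorted: 1.9, 7.1, 14.4, 16.0, 16.4, 18.2, 21.8, 23.6, 25.5, 26.8, 27.2.
n = 11.
(a) r = 3.5; between ranks 3 (14.4) and 4 (16.0): 15.2.
(b) r = 3 → value at rank 3 = 14.4.
|15.2 − 14.4| = 0.8.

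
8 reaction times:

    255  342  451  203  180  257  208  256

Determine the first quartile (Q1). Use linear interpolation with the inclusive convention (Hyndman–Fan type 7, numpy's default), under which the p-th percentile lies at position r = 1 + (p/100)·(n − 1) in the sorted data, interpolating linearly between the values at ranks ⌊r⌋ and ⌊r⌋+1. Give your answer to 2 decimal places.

206.75

Sorted: 180, 203, 208, 255, 256, 257, 342, 451.
n = 8.
r = 1 + (25/100)·(8 − 1) = 1 + 1.75 = 2.75.
Rank 2 is 203 and rank 3 is 208.
Interpolate: 203 + 0.75·(208 − 203) = 203 + 0.75·5 = 206.75.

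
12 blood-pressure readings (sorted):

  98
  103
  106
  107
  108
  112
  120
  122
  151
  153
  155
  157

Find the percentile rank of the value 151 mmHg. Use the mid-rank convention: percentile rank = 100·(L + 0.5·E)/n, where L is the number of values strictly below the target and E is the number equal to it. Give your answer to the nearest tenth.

70.8

Count below 151: L = 8; count equal: E = 1; n = 12.
Percentile rank = 100·(8 + 0.5·1)/12 = 100·8.5/12 = 70.83.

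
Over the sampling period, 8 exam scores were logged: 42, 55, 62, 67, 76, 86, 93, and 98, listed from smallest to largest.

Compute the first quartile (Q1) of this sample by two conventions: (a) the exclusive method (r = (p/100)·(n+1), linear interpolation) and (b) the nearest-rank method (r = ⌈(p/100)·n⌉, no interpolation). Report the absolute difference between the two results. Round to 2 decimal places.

n = 8.
(a) r = 2.25; between ranks 2 (55) and 3 (62): 56.75.
(b) the nearest-rank method: rank 2 → 55.
|56.75 − 55| = 1.75.

1.75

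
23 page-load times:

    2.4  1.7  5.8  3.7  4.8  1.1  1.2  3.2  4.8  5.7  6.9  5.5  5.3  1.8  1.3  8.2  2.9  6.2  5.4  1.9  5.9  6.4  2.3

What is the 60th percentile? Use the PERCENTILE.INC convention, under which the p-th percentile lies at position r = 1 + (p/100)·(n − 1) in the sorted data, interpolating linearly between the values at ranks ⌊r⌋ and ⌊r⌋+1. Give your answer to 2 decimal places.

Sorted: 1.1, 1.2, 1.3, 1.7, 1.8, 1.9, 2.3, 2.4, 2.9, 3.2, 3.7, 4.8, 4.8, 5.3, 5.4, 5.5, 5.7, 5.8, 5.9, 6.2, 6.4, 6.9, 8.2.
n = 23.
r = 1 + (60/100)·(23 − 1) = 1 + 13.2 = 14.2.
Rank 14 is 5.3 and rank 15 is 5.4.
Interpolate: 5.3 + 0.2·(5.4 − 5.3) = 5.3 + 0.2·0.1 = 5.32.

5.32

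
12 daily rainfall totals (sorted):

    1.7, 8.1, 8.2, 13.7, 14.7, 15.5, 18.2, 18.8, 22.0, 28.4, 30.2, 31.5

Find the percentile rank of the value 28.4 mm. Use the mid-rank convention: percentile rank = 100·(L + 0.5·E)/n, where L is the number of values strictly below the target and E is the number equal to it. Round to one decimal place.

79.2

Count below 28.4: L = 9; count equal: E = 1; n = 12.
Percentile rank = 100·(9 + 0.5·1)/12 = 100·9.5/12 = 79.17.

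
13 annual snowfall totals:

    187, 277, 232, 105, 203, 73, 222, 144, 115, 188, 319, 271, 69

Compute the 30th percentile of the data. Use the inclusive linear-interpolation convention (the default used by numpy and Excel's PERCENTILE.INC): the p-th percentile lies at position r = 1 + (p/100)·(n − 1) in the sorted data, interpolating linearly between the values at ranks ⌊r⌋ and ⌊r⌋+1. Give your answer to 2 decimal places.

132.40

Sorted: 69, 73, 105, 115, 144, 187, 188, 203, 222, 232, 271, 277, 319.
n = 13.
r = 1 + (30/100)·(13 − 1) = 1 + 3.6 = 4.6.
Rank 4 is 115 and rank 5 is 144.
Interpolate: 115 + 0.6·(144 − 115) = 115 + 0.6·29 = 132.4.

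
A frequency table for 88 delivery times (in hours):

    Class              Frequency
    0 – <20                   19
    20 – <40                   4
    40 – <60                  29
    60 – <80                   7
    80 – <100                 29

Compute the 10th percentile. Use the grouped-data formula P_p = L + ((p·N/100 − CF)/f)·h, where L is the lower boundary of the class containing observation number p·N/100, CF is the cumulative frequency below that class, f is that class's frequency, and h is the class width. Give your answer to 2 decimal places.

N = 88; target position k = 10/100 · 88 = 8.8.
Cumulative frequencies: 19, 23, 52, 59, 88.
Observation 8.8 falls in the class 0 – <20.
L = 0, CF = 0, f = 19, h = 20.
P10 = 0 + ((8.8 − 0)/19)·20 = 0 + 9.26316 = 9.26316.

9.26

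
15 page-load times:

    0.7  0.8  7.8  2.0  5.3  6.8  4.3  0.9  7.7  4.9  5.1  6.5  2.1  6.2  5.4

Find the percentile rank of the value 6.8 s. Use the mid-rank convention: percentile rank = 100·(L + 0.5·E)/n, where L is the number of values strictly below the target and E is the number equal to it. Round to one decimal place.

Sorted: 0.7, 0.8, 0.9, 2.0, 2.1, 4.3, 4.9, 5.1, 5.3, 5.4, 6.2, 6.5, 6.8, 7.7, 7.8.
Count below 6.8: L = 12; count equal: E = 1; n = 15.
Percentile rank = 100·(12 + 0.5·1)/15 = 100·12.5/15 = 83.33.

83.3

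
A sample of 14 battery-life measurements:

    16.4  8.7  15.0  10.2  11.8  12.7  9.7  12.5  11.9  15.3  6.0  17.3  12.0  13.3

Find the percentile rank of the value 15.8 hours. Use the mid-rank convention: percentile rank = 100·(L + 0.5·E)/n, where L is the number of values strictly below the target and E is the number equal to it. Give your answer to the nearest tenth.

Sorted: 6.0, 8.7, 9.7, 10.2, 11.8, 11.9, 12.0, 12.5, 12.7, 13.3, 15.0, 15.3, 16.4, 17.3.
Count below 15.8: L = 12; count equal: E = 0; n = 14.
Percentile rank = 100·(12 + 0.5·0)/14 = 100·12/14 = 85.71.

85.7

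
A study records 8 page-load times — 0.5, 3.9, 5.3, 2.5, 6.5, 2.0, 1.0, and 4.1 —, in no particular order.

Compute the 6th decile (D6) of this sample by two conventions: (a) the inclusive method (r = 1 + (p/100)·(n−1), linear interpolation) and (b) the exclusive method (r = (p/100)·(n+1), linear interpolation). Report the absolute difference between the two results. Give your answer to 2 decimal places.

0.04

Sorted: 0.5, 1.0, 2.0, 2.5, 3.9, 4.1, 5.3, 6.5.
n = 8.
(a) r = 5.2; between ranks 5 (3.9) and 6 (4.1): 3.94.
(b) r = 5.4; between ranks 5 (3.9) and 6 (4.1): 3.98.
|3.94 − 3.98| = 0.04.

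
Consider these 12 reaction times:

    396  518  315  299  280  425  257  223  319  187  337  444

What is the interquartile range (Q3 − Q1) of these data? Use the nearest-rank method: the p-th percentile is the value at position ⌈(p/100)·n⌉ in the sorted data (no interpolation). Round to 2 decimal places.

Sorted: 187, 223, 257, 280, 299, 315, 319, 337, 396, 425, 444, 518.
n = 12.
P25: rank ⌈25/100·12⌉ = 3 → 257.
P75: rank ⌈75/100·12⌉ = 9 → 396.
Difference: 396 − 257 = 139.

139.00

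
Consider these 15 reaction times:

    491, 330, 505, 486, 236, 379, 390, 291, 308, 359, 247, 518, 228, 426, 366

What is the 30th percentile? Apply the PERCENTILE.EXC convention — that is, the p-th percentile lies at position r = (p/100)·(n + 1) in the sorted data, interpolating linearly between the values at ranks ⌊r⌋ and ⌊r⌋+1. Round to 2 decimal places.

304.60

Sorted: 228, 236, 247, 291, 308, 330, 359, 366, 379, 390, 426, 486, 491, 505, 518.
n = 15.
r = (30/100)·(15 + 1) = 4.8.
Rank 4 is 291 and rank 5 is 308.
Interpolate: 291 + 0.8·(308 − 291) = 291 + 0.8·17 = 304.6.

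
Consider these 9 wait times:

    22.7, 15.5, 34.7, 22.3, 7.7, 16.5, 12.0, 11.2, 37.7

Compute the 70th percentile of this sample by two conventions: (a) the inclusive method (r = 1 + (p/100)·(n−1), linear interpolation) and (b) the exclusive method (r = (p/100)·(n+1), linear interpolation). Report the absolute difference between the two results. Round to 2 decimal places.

Sorted: 7.7, 11.2, 12.0, 15.5, 16.5, 22.3, 22.7, 34.7, 37.7.
n = 9.
(a) r = 6.6; between ranks 6 (22.3) and 7 (22.7): 22.54.
(b) r = 7 → value at rank 7 = 22.7.
|22.54 − 22.7| = 0.16.

0.16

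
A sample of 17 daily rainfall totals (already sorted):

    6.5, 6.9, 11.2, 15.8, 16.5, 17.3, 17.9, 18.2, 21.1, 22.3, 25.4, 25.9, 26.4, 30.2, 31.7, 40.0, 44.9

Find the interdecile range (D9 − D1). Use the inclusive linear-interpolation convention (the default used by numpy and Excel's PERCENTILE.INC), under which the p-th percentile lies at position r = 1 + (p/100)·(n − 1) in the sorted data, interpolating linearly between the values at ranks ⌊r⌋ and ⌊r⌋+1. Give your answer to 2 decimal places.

25.54

n = 17.
P10: r = 2.6; ranks 2–3 are 6.9, 11.2; interpolating gives 9.48.
P90: r = 15.4; ranks 15–16 are 31.7, 40.0; interpolating gives 35.02.
Difference: 35.02 − 9.48 = 25.54.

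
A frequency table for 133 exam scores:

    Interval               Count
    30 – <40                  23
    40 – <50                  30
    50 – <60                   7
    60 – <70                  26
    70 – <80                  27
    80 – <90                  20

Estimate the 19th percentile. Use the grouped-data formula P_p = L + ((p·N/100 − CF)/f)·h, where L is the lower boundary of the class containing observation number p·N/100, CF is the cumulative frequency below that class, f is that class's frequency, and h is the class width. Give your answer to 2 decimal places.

N = 133; target position k = 19/100 · 133 = 25.27.
Cumulative frequencies: 23, 53, 60, 86, 113, 133.
Observation 25.27 falls in the class 40 – <50.
L = 40, CF = 23, f = 30, h = 10.
P19 = 40 + ((25.27 − 23)/30)·10 = 40 + 0.756667 = 40.7567.

40.76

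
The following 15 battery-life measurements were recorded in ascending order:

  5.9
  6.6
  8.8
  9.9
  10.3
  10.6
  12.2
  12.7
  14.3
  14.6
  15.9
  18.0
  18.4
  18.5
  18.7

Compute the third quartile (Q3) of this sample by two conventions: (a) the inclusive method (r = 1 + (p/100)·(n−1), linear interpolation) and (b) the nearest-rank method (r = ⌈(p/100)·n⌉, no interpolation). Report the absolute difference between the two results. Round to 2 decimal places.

n = 15.
(a) r = 11.5; between ranks 11 (15.9) and 12 (18.0): 16.95.
(b) the nearest-rank method: rank 12 → 18.
|16.95 − 18| = 1.05.

1.05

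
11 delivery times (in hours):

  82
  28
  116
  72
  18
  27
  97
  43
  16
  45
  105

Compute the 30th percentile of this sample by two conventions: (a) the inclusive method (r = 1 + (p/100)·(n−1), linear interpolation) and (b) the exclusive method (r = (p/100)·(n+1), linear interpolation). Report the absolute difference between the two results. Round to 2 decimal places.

Sorted: 16, 18, 27, 28, 43, 45, 72, 82, 97, 105, 116.
n = 11.
(a) r = 4 → value at rank 4 = 28.
(b) r = 3.6; between ranks 3 (27) and 4 (28): 27.6.
|28 − 27.6| = 0.4.

0.40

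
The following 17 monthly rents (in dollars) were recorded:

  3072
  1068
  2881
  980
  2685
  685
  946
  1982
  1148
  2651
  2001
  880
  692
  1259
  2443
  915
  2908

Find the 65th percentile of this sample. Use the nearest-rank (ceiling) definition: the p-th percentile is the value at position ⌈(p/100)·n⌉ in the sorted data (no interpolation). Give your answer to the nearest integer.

Sorted: 685, 692, 880, 915, 946, 980, 1068, 1148, 1259, 1982, 2001, 2443, 2651, 2685, 2881, 2908, 3072.
n = 17.
Position = ⌈65/100 · 17⌉ = ⌈11.05⌉ = 12.
The value at rank 12 is 2443.

2443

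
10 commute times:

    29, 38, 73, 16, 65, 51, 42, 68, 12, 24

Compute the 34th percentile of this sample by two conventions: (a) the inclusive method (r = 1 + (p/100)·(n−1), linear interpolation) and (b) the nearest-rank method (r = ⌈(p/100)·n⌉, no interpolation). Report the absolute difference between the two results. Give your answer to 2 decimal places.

0.54

Sorted: 12, 16, 24, 29, 38, 42, 51, 65, 68, 73.
n = 10.
(a) r = 4.06; between ranks 4 (29) and 5 (38): 29.54.
(b) the nearest-rank method: rank 4 → 29.
|29.54 − 29| = 0.54.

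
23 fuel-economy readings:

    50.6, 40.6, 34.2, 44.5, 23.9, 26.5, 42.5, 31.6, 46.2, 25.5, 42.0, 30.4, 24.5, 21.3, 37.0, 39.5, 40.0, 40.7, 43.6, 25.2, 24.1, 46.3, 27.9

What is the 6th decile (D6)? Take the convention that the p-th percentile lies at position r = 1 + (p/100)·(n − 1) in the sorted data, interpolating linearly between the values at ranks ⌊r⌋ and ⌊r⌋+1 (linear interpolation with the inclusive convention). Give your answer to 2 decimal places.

40.12

Sorted: 21.3, 23.9, 24.1, 24.5, 25.2, 25.5, 26.5, 27.9, 30.4, 31.6, 34.2, 37.0, 39.5, 40.0, 40.6, 40.7, 42.0, 42.5, 43.6, 44.5, 46.2, 46.3, 50.6.
n = 23.
r = 1 + (60/100)·(23 − 1) = 1 + 13.2 = 14.2.
Rank 14 is 40.0 and rank 15 is 40.6.
Interpolate: 40.0 + 0.2·(40.6 − 40.0) = 40.0 + 0.2·0.6 = 40.12.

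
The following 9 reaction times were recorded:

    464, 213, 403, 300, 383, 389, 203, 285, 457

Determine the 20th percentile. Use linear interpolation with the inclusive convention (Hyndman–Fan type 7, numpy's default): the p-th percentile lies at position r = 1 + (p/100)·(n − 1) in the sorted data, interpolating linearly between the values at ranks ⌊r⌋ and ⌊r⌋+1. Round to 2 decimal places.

256.20

Sorted: 203, 213, 285, 300, 383, 389, 403, 457, 464.
n = 9.
r = 1 + (20/100)·(9 − 1) = 1 + 1.6 = 2.6.
Rank 2 is 213 and rank 3 is 285.
Interpolate: 213 + 0.6·(285 − 213) = 213 + 0.6·72 = 256.2.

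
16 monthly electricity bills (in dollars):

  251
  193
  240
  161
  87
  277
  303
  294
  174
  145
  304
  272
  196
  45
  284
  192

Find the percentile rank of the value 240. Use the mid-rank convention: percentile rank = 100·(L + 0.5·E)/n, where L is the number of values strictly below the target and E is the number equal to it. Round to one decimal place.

53.1

Sorted: 45, 87, 145, 161, 174, 192, 193, 196, 240, 251, 272, 277, 284, 294, 303, 304.
Count below 240: L = 8; count equal: E = 1; n = 16.
Percentile rank = 100·(8 + 0.5·1)/16 = 100·8.5/16 = 53.12.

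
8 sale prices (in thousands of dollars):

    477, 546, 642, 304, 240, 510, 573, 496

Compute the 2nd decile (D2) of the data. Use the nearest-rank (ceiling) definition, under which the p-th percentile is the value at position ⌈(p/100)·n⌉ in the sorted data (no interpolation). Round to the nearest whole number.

304

Sorted: 240, 304, 477, 496, 510, 546, 573, 642.
n = 8.
Position = ⌈20/100 · 8⌉ = ⌈1.6⌉ = 2.
The value at rank 2 is 304.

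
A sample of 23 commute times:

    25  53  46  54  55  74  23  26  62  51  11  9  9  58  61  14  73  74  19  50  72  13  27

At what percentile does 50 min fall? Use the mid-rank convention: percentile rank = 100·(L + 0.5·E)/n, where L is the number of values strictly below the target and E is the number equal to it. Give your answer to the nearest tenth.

Sorted: 9, 9, 11, 13, 14, 19, 23, 25, 26, 27, 46, 50, 51, 53, 54, 55, 58, 61, 62, 72, 73, 74, 74.
Count below 50: L = 11; count equal: E = 1; n = 23.
Percentile rank = 100·(11 + 0.5·1)/23 = 100·11.5/23 = 50.

50.0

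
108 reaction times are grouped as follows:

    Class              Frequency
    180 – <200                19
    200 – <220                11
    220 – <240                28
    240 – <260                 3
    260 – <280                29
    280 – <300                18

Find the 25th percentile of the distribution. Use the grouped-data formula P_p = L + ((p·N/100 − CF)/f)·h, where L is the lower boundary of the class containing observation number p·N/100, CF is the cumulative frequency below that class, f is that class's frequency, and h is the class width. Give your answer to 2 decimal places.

214.55

N = 108; target position k = 25/100 · 108 = 27.
Cumulative frequencies: 19, 30, 58, 61, 90, 108.
Observation 27 falls in the class 200 – <220.
L = 200, CF = 19, f = 11, h = 20.
P25 = 200 + ((27 − 19)/11)·20 = 200 + 14.5455 = 214.545.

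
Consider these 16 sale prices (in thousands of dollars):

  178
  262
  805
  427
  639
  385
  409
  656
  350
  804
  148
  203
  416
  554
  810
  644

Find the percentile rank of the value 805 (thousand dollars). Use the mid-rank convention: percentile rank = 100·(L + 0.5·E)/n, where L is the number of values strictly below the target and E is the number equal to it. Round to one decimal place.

90.6

Sorted: 148, 178, 203, 262, 350, 385, 409, 416, 427, 554, 639, 644, 656, 804, 805, 810.
Count below 805: L = 14; count equal: E = 1; n = 16.
Percentile rank = 100·(14 + 0.5·1)/16 = 100·14.5/16 = 90.62.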